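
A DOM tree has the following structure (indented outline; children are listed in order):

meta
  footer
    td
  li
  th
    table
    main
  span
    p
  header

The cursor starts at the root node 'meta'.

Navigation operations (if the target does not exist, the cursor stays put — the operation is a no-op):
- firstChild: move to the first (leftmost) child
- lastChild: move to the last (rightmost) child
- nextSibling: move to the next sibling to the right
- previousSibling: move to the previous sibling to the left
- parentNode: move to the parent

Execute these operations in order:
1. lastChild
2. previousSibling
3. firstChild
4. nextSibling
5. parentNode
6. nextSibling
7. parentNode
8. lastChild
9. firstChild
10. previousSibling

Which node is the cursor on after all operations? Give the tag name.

Answer: span

Derivation:
After 1 (lastChild): header
After 2 (previousSibling): span
After 3 (firstChild): p
After 4 (nextSibling): p (no-op, stayed)
After 5 (parentNode): span
After 6 (nextSibling): header
After 7 (parentNode): meta
After 8 (lastChild): header
After 9 (firstChild): header (no-op, stayed)
After 10 (previousSibling): span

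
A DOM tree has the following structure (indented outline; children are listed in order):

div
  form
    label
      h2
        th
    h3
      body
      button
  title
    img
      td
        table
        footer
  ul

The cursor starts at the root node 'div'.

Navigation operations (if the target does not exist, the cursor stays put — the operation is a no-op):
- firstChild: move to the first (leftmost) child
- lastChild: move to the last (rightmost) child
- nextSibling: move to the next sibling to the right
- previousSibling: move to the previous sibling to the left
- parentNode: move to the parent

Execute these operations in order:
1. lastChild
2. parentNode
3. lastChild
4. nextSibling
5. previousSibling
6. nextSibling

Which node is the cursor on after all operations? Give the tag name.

After 1 (lastChild): ul
After 2 (parentNode): div
After 3 (lastChild): ul
After 4 (nextSibling): ul (no-op, stayed)
After 5 (previousSibling): title
After 6 (nextSibling): ul

Answer: ul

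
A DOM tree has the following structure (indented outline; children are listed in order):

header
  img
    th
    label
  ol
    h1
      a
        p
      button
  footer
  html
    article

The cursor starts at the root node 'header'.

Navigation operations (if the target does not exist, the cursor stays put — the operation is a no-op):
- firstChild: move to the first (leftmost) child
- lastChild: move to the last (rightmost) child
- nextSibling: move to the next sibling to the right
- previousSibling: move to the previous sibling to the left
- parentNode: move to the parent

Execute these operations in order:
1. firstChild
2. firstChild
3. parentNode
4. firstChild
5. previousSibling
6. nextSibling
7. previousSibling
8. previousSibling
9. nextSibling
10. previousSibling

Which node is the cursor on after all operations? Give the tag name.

After 1 (firstChild): img
After 2 (firstChild): th
After 3 (parentNode): img
After 4 (firstChild): th
After 5 (previousSibling): th (no-op, stayed)
After 6 (nextSibling): label
After 7 (previousSibling): th
After 8 (previousSibling): th (no-op, stayed)
After 9 (nextSibling): label
After 10 (previousSibling): th

Answer: th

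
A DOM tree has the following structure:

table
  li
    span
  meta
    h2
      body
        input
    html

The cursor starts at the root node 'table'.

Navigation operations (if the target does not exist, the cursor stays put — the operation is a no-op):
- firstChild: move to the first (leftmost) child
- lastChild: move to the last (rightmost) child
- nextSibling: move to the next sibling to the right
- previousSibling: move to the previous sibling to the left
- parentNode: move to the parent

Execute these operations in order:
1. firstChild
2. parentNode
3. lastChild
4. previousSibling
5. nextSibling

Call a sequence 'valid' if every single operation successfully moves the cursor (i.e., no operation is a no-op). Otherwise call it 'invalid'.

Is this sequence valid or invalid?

Answer: valid

Derivation:
After 1 (firstChild): li
After 2 (parentNode): table
After 3 (lastChild): meta
After 4 (previousSibling): li
After 5 (nextSibling): meta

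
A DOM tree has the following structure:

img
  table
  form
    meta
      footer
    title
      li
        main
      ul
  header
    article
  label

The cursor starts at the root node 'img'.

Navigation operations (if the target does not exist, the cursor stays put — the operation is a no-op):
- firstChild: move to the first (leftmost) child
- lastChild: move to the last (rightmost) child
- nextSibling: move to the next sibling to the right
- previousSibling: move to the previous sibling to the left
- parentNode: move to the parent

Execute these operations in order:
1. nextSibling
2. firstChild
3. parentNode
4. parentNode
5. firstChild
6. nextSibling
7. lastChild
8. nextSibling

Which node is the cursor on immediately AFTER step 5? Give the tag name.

After 1 (nextSibling): img (no-op, stayed)
After 2 (firstChild): table
After 3 (parentNode): img
After 4 (parentNode): img (no-op, stayed)
After 5 (firstChild): table

Answer: table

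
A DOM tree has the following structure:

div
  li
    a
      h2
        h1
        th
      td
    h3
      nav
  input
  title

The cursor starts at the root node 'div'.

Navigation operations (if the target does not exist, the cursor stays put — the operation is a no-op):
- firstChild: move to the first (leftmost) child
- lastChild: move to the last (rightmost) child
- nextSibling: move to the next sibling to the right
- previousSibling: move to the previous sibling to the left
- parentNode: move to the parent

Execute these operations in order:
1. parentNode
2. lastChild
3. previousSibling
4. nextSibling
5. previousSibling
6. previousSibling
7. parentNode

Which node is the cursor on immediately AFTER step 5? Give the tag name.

After 1 (parentNode): div (no-op, stayed)
After 2 (lastChild): title
After 3 (previousSibling): input
After 4 (nextSibling): title
After 5 (previousSibling): input

Answer: input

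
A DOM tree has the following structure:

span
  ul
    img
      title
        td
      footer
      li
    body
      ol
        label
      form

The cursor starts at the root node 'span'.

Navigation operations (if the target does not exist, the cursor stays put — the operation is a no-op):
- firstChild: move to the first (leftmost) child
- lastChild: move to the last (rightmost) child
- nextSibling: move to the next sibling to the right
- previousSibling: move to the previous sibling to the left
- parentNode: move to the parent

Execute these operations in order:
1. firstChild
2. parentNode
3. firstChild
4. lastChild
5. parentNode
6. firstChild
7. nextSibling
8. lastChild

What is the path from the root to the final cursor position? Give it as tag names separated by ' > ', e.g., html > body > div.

Answer: span > ul > body > form

Derivation:
After 1 (firstChild): ul
After 2 (parentNode): span
After 3 (firstChild): ul
After 4 (lastChild): body
After 5 (parentNode): ul
After 6 (firstChild): img
After 7 (nextSibling): body
After 8 (lastChild): form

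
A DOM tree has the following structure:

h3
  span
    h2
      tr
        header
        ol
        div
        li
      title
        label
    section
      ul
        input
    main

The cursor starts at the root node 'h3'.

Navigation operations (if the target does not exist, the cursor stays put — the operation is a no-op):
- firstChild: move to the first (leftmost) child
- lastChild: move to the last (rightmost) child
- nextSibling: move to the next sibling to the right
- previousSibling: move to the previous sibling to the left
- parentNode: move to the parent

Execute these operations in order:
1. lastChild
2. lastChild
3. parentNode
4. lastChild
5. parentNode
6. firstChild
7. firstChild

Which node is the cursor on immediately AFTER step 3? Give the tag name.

Answer: span

Derivation:
After 1 (lastChild): span
After 2 (lastChild): main
After 3 (parentNode): span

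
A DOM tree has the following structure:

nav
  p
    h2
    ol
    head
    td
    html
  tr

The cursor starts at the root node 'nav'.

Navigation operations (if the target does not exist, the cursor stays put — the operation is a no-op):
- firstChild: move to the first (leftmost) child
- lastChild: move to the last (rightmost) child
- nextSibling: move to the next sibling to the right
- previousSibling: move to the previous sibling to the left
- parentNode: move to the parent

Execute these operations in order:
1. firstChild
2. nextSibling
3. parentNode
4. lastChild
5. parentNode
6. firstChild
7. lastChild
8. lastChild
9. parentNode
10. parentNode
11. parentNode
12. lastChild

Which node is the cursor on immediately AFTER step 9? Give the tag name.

After 1 (firstChild): p
After 2 (nextSibling): tr
After 3 (parentNode): nav
After 4 (lastChild): tr
After 5 (parentNode): nav
After 6 (firstChild): p
After 7 (lastChild): html
After 8 (lastChild): html (no-op, stayed)
After 9 (parentNode): p

Answer: p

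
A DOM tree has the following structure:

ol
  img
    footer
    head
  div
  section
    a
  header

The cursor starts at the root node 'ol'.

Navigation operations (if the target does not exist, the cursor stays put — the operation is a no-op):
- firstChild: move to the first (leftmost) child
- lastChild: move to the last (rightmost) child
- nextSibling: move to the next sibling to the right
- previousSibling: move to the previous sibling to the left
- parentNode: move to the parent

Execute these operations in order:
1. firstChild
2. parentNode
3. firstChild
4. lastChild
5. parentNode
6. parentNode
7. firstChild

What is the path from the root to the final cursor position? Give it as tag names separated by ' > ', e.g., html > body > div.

Answer: ol > img

Derivation:
After 1 (firstChild): img
After 2 (parentNode): ol
After 3 (firstChild): img
After 4 (lastChild): head
After 5 (parentNode): img
After 6 (parentNode): ol
After 7 (firstChild): img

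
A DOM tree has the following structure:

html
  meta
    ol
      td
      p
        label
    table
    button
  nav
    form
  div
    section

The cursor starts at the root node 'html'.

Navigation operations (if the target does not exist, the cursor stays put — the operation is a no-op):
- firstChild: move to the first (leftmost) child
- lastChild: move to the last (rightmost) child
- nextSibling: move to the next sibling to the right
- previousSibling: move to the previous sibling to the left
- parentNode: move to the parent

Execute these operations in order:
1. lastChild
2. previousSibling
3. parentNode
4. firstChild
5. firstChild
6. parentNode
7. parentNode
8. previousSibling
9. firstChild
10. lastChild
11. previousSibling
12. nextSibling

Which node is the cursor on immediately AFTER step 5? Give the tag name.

After 1 (lastChild): div
After 2 (previousSibling): nav
After 3 (parentNode): html
After 4 (firstChild): meta
After 5 (firstChild): ol

Answer: ol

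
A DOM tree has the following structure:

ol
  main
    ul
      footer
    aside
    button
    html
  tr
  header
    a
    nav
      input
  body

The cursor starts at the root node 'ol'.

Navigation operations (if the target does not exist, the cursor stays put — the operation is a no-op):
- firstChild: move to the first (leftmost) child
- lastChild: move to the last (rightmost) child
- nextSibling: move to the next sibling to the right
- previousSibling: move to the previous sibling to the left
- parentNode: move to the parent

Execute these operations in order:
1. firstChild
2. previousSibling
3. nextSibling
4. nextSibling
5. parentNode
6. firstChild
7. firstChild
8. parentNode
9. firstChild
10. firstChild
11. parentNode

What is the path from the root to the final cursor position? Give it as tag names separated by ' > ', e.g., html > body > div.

Answer: ol > main > ul

Derivation:
After 1 (firstChild): main
After 2 (previousSibling): main (no-op, stayed)
After 3 (nextSibling): tr
After 4 (nextSibling): header
After 5 (parentNode): ol
After 6 (firstChild): main
After 7 (firstChild): ul
After 8 (parentNode): main
After 9 (firstChild): ul
After 10 (firstChild): footer
After 11 (parentNode): ul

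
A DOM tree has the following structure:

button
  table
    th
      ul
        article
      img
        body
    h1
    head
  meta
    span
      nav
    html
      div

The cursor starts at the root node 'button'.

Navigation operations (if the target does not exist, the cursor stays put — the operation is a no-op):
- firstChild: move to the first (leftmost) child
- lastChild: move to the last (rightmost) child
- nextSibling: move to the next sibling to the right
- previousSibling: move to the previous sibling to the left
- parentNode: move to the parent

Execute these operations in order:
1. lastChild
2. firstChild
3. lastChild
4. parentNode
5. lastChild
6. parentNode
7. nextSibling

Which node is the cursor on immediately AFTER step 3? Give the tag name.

Answer: nav

Derivation:
After 1 (lastChild): meta
After 2 (firstChild): span
After 3 (lastChild): nav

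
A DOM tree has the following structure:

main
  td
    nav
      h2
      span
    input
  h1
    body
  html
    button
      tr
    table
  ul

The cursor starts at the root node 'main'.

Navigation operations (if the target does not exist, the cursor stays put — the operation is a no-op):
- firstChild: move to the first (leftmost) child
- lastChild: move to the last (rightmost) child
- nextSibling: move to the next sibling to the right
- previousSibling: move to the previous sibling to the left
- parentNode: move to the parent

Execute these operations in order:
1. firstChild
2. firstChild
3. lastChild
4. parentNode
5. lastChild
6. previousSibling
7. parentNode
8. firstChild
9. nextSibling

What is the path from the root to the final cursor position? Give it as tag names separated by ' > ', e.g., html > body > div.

Answer: main > td > nav > span

Derivation:
After 1 (firstChild): td
After 2 (firstChild): nav
After 3 (lastChild): span
After 4 (parentNode): nav
After 5 (lastChild): span
After 6 (previousSibling): h2
After 7 (parentNode): nav
After 8 (firstChild): h2
After 9 (nextSibling): span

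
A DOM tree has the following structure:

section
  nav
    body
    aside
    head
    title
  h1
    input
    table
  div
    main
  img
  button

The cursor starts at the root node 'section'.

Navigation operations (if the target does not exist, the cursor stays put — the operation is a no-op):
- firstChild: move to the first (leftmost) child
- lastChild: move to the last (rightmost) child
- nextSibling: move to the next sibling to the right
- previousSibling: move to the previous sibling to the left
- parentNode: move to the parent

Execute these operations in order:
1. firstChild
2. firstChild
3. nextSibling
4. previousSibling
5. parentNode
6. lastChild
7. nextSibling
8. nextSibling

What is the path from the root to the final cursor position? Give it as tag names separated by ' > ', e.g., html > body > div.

Answer: section > nav > title

Derivation:
After 1 (firstChild): nav
After 2 (firstChild): body
After 3 (nextSibling): aside
After 4 (previousSibling): body
After 5 (parentNode): nav
After 6 (lastChild): title
After 7 (nextSibling): title (no-op, stayed)
After 8 (nextSibling): title (no-op, stayed)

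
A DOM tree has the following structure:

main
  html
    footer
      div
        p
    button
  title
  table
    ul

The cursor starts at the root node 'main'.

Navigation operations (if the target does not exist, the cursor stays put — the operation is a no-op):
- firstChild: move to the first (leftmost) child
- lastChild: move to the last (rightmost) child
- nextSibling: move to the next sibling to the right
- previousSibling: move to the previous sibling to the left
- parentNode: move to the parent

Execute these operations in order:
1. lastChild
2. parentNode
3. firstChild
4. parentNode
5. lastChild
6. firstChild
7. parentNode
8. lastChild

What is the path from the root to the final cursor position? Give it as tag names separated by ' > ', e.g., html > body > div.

After 1 (lastChild): table
After 2 (parentNode): main
After 3 (firstChild): html
After 4 (parentNode): main
After 5 (lastChild): table
After 6 (firstChild): ul
After 7 (parentNode): table
After 8 (lastChild): ul

Answer: main > table > ul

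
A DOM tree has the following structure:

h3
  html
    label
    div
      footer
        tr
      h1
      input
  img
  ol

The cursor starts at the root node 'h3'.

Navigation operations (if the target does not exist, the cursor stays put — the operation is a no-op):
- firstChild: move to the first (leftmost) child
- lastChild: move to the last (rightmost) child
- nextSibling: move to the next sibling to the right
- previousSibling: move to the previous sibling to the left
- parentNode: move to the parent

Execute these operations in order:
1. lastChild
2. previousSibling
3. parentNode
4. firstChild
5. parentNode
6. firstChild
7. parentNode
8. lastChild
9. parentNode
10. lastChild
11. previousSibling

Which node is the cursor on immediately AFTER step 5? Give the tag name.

Answer: h3

Derivation:
After 1 (lastChild): ol
After 2 (previousSibling): img
After 3 (parentNode): h3
After 4 (firstChild): html
After 5 (parentNode): h3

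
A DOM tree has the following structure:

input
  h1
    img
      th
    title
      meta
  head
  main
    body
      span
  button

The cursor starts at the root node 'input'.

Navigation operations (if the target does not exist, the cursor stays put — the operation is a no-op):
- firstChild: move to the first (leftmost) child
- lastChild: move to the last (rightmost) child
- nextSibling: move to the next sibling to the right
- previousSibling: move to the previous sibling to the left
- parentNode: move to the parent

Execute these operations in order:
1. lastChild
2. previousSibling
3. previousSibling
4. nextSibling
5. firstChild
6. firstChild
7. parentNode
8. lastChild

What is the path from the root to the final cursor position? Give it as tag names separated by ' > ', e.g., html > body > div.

After 1 (lastChild): button
After 2 (previousSibling): main
After 3 (previousSibling): head
After 4 (nextSibling): main
After 5 (firstChild): body
After 6 (firstChild): span
After 7 (parentNode): body
After 8 (lastChild): span

Answer: input > main > body > span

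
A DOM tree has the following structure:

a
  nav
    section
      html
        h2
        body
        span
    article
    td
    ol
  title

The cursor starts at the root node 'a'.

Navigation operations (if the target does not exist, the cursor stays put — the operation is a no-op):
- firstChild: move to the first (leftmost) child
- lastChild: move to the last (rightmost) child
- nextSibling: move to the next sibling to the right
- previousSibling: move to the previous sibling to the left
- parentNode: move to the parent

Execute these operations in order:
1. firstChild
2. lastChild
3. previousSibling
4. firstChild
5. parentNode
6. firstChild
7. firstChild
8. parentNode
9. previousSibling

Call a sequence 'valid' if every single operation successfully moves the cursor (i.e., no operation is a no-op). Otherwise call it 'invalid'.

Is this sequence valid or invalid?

After 1 (firstChild): nav
After 2 (lastChild): ol
After 3 (previousSibling): td
After 4 (firstChild): td (no-op, stayed)
After 5 (parentNode): nav
After 6 (firstChild): section
After 7 (firstChild): html
After 8 (parentNode): section
After 9 (previousSibling): section (no-op, stayed)

Answer: invalid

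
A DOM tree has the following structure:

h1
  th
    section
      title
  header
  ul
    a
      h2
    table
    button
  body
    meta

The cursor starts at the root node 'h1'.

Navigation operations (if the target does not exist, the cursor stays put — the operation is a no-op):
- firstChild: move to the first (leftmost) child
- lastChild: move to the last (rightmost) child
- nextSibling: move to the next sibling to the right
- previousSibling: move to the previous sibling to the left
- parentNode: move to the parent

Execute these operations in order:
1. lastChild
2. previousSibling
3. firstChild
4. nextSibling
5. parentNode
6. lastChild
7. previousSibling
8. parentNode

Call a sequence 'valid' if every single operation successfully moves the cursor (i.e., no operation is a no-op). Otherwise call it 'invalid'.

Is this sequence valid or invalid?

Answer: valid

Derivation:
After 1 (lastChild): body
After 2 (previousSibling): ul
After 3 (firstChild): a
After 4 (nextSibling): table
After 5 (parentNode): ul
After 6 (lastChild): button
After 7 (previousSibling): table
After 8 (parentNode): ul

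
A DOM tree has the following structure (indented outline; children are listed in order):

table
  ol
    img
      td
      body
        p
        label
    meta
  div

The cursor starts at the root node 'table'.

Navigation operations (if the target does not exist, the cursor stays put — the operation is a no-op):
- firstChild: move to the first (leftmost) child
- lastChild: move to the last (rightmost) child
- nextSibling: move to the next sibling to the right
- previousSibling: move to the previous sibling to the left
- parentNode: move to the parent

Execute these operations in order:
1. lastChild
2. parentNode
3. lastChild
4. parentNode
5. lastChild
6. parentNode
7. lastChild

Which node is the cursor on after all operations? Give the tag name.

After 1 (lastChild): div
After 2 (parentNode): table
After 3 (lastChild): div
After 4 (parentNode): table
After 5 (lastChild): div
After 6 (parentNode): table
After 7 (lastChild): div

Answer: div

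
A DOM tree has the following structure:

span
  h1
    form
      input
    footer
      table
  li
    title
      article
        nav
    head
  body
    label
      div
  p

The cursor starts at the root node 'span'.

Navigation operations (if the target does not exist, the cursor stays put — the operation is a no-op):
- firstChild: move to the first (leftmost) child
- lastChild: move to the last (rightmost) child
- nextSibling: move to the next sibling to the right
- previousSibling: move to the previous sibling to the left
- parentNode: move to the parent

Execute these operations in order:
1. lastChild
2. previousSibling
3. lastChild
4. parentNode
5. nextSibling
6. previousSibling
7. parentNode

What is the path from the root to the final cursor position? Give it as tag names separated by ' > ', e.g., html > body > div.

Answer: span

Derivation:
After 1 (lastChild): p
After 2 (previousSibling): body
After 3 (lastChild): label
After 4 (parentNode): body
After 5 (nextSibling): p
After 6 (previousSibling): body
After 7 (parentNode): span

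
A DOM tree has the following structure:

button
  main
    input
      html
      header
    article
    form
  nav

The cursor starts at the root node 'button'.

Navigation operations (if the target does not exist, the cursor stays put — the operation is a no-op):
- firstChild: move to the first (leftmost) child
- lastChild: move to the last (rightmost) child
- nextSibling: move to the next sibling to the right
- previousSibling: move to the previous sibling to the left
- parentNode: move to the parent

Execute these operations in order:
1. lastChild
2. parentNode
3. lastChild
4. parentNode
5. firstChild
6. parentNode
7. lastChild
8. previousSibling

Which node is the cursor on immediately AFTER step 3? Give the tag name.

Answer: nav

Derivation:
After 1 (lastChild): nav
After 2 (parentNode): button
After 3 (lastChild): nav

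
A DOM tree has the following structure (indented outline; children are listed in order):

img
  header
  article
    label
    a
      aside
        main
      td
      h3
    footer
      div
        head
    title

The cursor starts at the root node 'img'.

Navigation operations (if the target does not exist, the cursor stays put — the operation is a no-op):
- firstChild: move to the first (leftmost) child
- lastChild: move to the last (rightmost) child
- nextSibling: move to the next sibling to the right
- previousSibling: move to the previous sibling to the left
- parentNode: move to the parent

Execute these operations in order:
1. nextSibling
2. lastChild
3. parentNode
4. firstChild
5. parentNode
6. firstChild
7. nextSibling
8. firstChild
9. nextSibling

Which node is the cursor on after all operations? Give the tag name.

Answer: a

Derivation:
After 1 (nextSibling): img (no-op, stayed)
After 2 (lastChild): article
After 3 (parentNode): img
After 4 (firstChild): header
After 5 (parentNode): img
After 6 (firstChild): header
After 7 (nextSibling): article
After 8 (firstChild): label
After 9 (nextSibling): a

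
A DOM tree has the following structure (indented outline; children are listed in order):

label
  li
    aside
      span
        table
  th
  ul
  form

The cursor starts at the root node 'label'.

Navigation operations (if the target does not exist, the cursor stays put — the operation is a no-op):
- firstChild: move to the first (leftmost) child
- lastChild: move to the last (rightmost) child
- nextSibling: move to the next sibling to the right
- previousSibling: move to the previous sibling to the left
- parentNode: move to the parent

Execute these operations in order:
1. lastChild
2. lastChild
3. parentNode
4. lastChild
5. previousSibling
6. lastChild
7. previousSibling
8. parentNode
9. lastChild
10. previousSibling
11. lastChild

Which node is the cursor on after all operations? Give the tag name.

Answer: ul

Derivation:
After 1 (lastChild): form
After 2 (lastChild): form (no-op, stayed)
After 3 (parentNode): label
After 4 (lastChild): form
After 5 (previousSibling): ul
After 6 (lastChild): ul (no-op, stayed)
After 7 (previousSibling): th
After 8 (parentNode): label
After 9 (lastChild): form
After 10 (previousSibling): ul
After 11 (lastChild): ul (no-op, stayed)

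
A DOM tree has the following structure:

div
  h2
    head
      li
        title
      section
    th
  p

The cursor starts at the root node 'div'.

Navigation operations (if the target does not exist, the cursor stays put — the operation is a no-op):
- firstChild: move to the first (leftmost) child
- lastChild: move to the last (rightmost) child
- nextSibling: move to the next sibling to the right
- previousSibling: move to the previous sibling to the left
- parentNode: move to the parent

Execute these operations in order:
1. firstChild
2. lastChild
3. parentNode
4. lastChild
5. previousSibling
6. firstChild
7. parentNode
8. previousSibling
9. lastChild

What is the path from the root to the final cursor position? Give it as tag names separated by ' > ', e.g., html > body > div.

After 1 (firstChild): h2
After 2 (lastChild): th
After 3 (parentNode): h2
After 4 (lastChild): th
After 5 (previousSibling): head
After 6 (firstChild): li
After 7 (parentNode): head
After 8 (previousSibling): head (no-op, stayed)
After 9 (lastChild): section

Answer: div > h2 > head > section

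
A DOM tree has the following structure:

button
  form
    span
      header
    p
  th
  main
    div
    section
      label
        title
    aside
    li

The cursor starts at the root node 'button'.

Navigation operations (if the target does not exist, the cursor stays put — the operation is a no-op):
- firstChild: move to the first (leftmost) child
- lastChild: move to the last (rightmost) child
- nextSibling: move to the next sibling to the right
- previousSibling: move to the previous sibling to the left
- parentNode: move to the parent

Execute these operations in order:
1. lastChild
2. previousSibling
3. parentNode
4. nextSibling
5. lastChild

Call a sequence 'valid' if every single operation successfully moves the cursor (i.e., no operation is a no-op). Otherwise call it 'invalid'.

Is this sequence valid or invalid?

After 1 (lastChild): main
After 2 (previousSibling): th
After 3 (parentNode): button
After 4 (nextSibling): button (no-op, stayed)
After 5 (lastChild): main

Answer: invalid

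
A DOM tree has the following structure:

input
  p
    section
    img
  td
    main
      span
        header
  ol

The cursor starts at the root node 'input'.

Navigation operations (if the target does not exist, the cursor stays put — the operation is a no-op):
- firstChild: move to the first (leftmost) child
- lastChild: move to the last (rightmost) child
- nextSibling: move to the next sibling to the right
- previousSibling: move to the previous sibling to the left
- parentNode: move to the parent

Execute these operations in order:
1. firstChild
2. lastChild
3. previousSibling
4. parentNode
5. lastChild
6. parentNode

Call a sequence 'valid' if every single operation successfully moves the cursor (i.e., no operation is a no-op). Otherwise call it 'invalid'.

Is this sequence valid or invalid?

Answer: valid

Derivation:
After 1 (firstChild): p
After 2 (lastChild): img
After 3 (previousSibling): section
After 4 (parentNode): p
After 5 (lastChild): img
After 6 (parentNode): p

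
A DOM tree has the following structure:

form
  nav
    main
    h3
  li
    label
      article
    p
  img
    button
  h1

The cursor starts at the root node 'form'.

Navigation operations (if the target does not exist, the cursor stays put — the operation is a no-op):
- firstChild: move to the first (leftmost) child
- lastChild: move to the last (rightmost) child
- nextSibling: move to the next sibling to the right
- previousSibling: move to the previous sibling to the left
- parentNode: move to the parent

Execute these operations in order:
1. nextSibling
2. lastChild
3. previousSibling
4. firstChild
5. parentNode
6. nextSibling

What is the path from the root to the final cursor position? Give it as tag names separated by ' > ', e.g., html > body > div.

Answer: form > h1

Derivation:
After 1 (nextSibling): form (no-op, stayed)
After 2 (lastChild): h1
After 3 (previousSibling): img
After 4 (firstChild): button
After 5 (parentNode): img
After 6 (nextSibling): h1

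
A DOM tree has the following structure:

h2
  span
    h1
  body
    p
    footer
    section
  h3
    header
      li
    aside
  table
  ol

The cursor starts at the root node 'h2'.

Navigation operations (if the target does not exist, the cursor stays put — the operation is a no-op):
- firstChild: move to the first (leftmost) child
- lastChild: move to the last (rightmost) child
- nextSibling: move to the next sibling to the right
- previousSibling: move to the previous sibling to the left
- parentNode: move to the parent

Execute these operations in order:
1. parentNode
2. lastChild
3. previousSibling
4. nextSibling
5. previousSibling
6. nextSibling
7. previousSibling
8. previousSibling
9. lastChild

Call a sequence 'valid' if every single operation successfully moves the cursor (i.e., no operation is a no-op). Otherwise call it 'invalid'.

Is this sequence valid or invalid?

After 1 (parentNode): h2 (no-op, stayed)
After 2 (lastChild): ol
After 3 (previousSibling): table
After 4 (nextSibling): ol
After 5 (previousSibling): table
After 6 (nextSibling): ol
After 7 (previousSibling): table
After 8 (previousSibling): h3
After 9 (lastChild): aside

Answer: invalid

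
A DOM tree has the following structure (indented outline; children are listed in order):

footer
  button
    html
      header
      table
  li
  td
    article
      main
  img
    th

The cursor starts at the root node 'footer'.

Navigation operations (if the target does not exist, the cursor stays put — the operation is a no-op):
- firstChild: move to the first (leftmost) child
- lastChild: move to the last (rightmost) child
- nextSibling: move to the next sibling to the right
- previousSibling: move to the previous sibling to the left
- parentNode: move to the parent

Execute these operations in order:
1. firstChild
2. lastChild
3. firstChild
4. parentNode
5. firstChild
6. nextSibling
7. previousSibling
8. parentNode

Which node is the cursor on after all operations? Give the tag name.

After 1 (firstChild): button
After 2 (lastChild): html
After 3 (firstChild): header
After 4 (parentNode): html
After 5 (firstChild): header
After 6 (nextSibling): table
After 7 (previousSibling): header
After 8 (parentNode): html

Answer: html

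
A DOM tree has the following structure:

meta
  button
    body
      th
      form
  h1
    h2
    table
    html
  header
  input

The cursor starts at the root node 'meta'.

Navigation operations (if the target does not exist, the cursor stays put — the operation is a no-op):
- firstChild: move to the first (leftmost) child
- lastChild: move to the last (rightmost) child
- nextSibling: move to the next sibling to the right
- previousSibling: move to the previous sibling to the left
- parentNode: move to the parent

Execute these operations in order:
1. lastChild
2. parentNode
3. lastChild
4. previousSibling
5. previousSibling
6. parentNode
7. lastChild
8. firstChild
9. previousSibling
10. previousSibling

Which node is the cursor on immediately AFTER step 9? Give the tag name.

After 1 (lastChild): input
After 2 (parentNode): meta
After 3 (lastChild): input
After 4 (previousSibling): header
After 5 (previousSibling): h1
After 6 (parentNode): meta
After 7 (lastChild): input
After 8 (firstChild): input (no-op, stayed)
After 9 (previousSibling): header

Answer: header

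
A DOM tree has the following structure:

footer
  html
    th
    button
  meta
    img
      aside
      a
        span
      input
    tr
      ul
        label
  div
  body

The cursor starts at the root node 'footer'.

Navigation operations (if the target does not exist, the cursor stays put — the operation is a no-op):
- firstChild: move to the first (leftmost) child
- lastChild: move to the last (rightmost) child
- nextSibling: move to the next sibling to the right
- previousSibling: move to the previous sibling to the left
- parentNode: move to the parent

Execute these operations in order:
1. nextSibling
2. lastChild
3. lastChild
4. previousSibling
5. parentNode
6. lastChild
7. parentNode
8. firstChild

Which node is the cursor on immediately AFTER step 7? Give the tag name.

After 1 (nextSibling): footer (no-op, stayed)
After 2 (lastChild): body
After 3 (lastChild): body (no-op, stayed)
After 4 (previousSibling): div
After 5 (parentNode): footer
After 6 (lastChild): body
After 7 (parentNode): footer

Answer: footer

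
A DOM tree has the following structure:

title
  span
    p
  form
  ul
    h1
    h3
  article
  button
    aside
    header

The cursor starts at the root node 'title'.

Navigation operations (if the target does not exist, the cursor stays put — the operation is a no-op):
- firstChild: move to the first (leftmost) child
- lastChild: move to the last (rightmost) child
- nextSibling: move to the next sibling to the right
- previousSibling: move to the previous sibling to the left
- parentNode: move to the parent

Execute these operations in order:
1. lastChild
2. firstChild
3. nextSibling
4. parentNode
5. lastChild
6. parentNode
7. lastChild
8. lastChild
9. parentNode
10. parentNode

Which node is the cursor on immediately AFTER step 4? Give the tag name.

Answer: button

Derivation:
After 1 (lastChild): button
After 2 (firstChild): aside
After 3 (nextSibling): header
After 4 (parentNode): button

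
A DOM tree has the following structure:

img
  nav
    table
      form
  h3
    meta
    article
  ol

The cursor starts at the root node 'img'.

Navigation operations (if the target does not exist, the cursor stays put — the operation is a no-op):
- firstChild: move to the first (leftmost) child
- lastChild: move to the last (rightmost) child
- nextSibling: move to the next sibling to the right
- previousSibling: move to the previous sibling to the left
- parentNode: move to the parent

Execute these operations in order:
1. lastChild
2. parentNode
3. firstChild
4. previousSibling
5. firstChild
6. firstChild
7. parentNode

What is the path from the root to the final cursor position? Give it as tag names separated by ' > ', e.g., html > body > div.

After 1 (lastChild): ol
After 2 (parentNode): img
After 3 (firstChild): nav
After 4 (previousSibling): nav (no-op, stayed)
After 5 (firstChild): table
After 6 (firstChild): form
After 7 (parentNode): table

Answer: img > nav > table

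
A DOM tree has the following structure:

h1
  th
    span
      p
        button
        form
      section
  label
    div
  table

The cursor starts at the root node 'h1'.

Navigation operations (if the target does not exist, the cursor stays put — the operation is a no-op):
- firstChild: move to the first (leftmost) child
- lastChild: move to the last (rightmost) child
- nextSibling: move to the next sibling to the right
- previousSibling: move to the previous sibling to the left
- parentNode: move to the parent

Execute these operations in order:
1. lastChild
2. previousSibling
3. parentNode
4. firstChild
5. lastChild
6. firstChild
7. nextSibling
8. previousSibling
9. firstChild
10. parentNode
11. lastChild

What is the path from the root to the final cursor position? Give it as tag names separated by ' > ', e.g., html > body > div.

After 1 (lastChild): table
After 2 (previousSibling): label
After 3 (parentNode): h1
After 4 (firstChild): th
After 5 (lastChild): span
After 6 (firstChild): p
After 7 (nextSibling): section
After 8 (previousSibling): p
After 9 (firstChild): button
After 10 (parentNode): p
After 11 (lastChild): form

Answer: h1 > th > span > p > form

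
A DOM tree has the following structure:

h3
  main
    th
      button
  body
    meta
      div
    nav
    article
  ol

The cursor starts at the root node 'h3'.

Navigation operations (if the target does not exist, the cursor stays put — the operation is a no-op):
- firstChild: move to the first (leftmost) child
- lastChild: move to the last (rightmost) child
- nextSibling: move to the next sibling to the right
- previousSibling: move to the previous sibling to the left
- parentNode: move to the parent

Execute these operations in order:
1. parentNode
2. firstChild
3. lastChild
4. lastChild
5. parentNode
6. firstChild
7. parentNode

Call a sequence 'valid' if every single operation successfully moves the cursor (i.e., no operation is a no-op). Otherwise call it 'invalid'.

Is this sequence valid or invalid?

Answer: invalid

Derivation:
After 1 (parentNode): h3 (no-op, stayed)
After 2 (firstChild): main
After 3 (lastChild): th
After 4 (lastChild): button
After 5 (parentNode): th
After 6 (firstChild): button
After 7 (parentNode): th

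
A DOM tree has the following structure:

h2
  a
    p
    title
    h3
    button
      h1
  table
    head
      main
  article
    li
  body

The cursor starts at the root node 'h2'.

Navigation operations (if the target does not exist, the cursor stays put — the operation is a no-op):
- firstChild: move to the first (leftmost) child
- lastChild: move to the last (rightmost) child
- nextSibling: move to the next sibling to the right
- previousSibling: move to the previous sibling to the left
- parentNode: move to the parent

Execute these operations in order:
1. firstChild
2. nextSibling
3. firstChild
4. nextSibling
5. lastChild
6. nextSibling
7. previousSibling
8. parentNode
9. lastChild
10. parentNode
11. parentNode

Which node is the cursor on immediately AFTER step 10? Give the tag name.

Answer: head

Derivation:
After 1 (firstChild): a
After 2 (nextSibling): table
After 3 (firstChild): head
After 4 (nextSibling): head (no-op, stayed)
After 5 (lastChild): main
After 6 (nextSibling): main (no-op, stayed)
After 7 (previousSibling): main (no-op, stayed)
After 8 (parentNode): head
After 9 (lastChild): main
After 10 (parentNode): head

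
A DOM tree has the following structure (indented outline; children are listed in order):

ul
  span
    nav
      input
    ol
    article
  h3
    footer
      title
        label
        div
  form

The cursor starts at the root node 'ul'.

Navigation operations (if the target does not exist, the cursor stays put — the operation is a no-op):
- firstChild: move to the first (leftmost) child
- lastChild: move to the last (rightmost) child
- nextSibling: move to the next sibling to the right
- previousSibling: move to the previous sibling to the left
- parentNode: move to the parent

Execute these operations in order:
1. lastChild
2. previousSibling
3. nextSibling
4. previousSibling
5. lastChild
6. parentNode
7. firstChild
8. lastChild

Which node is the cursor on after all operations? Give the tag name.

After 1 (lastChild): form
After 2 (previousSibling): h3
After 3 (nextSibling): form
After 4 (previousSibling): h3
After 5 (lastChild): footer
After 6 (parentNode): h3
After 7 (firstChild): footer
After 8 (lastChild): title

Answer: title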